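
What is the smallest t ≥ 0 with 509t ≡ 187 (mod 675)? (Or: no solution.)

68

gcd(675, 509):
  675 = 1×509 + 166
  509 = 3×166 + 11
  166 = 15×11 + 1
  11 = 11×1
so gcd(675, 509) = 1.
1 divides 187, so solutions exist.
Back-substitute for Bézout coefficients:
  1 = 166 - 15×11
  ... = 509×(-61) + 675×(46)
So 509×(-61) ≡ 1 (mod 675); multiply by 187: t ≡ -11407 (mod 675).
Smallest nonnegative: t = -11407 mod 675 = 68.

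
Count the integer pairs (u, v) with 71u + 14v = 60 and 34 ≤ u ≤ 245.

gcd(71, 14) = 1  (71 = 5×14 + 1, 14 = 14×1).
Back-substituting, 71×(1) + 14×(-5) = 1.
Scale by 60: particular solution (60, -300); reduce u mod 14: (4, -16).
General solution: u = 4 + 14t, v = -16 - 71t for integer t.
34 ≤ 4 + 14t ≤ 245 gives t ∈ [3, 17], which is 15 values.

15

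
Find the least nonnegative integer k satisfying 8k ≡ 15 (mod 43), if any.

18

gcd(43, 8) = 1  (43 = 5*8 + 3, 8 = 2*3 + 2, 3 = 1*2 + 1, 2 = 2*1).
1 divides 15, so solutions exist.
Back-substituting, 8*(-16) + 43*(3) = 1.
So 8*(-16) ≡ 1 (mod 43); multiply by 15: k ≡ -240 (mod 43).
Smallest nonnegative: k = -240 mod 43 = 18.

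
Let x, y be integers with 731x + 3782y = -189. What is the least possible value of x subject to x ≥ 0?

67

gcd(3782, 731) = 1.
1 divides -189, so solutions exist.
By Bézout, 731·(-1221) + 3782·(236) = 1.
Scale by -189/1 = -189: (x₀, y₀) = (230769, -44604).
General solution: x = 230769 + 3782t, y = -44604 - 731t for integer t.
x ≥ 0: smallest is 230769 mod 3782 = 67 (at t = -61), with y = -13.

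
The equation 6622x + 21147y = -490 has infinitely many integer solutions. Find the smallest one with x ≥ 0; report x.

1718

gcd(21147, 6622):
  21147 = 3×6622 + 1281
  6622 = 5×1281 + 217
  1281 = 5×217 + 196
  217 = 1×196 + 21
  196 = 9×21 + 7
  21 = 3×7
so gcd(21147, 6622) = 7.
7 divides -490, so solutions exist.
Back-substitute for Bézout coefficients:
  7 = 196 - 9×21
  ... = 6622×(-974) + 21147×(305)
Scale by -490/7 = -70: (x₀, y₀) = (68180, -21350).
General solution: x = 68180 + 3021t, y = -21350 - 946t for integer t.
x ≥ 0: smallest is 68180 mod 3021 = 1718 (at t = -22), with y = -538.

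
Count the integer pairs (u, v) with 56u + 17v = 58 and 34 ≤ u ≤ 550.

30

gcd(56, 17) = 1.
By Bézout, 56×(7) + 17×(-23) = 1.
Particular solution: (15, -46).
General solution: u = 15 + 17t, v = -46 - 56t for integer t.
34 ≤ 15 + 17t ≤ 550 gives t ∈ [2, 31], which is 30 values.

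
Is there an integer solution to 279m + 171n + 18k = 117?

yes

gcd(279, 171) = 9.
gcd(9, 18) = 9.
9 divides 117, so integer solutions exist.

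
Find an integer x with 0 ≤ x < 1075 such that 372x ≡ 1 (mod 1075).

gcd(1075, 372) = 1  (1075 = 2×372 + 331, 372 = 1×331 + 41, 331 = 8×41 + 3, 41 = 13×3 + 2, 3 = 1×2 + 1, 2 = 2×1).
Back-substituting, 372×(-367) + 1075×(127) = 1.
So 372×-367 ≡ 1 (mod 1075), and -367 mod 1075 = 708.

708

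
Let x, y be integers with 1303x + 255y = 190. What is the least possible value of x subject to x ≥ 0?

gcd(1303, 255):
  1303 = 5×255 + 28
  255 = 9×28 + 3
  28 = 9×3 + 1
  3 = 3×1
so gcd(1303, 255) = 1.
1 divides 190, so solutions exist.
Back-substitute for Bézout coefficients:
  1 = 28 - 9×3
  ... = 1303×(82) + 255×(-419)
Scale by 190/1 = 190: (x₀, y₀) = (15580, -79610).
General solution: x = 15580 + 255t, y = -79610 - 1303t for integer t.
x ≥ 0: smallest is 15580 mod 255 = 25 (at t = -61), with y = -127.

25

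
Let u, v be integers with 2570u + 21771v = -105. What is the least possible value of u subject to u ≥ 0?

17493

gcd(21771, 2570):
  21771 = 8*2570 + 1211
  2570 = 2*1211 + 148
  1211 = 8*148 + 27
  148 = 5*27 + 13
  27 = 2*13 + 1
  13 = 13*1
so gcd(21771, 2570) = 1.
1 divides -105, so solutions exist.
Back-substitute for Bézout coefficients:
  1 = 27 - 2*13
  ... = 2570*(-1618) + 21771*(191)
Scale by -105/1 = -105: (u₀, v₀) = (169890, -20055).
General solution: u = 169890 + 21771t, v = -20055 - 2570t for integer t.
u ≥ 0: smallest is 169890 mod 21771 = 17493 (at t = -7), with v = -2065.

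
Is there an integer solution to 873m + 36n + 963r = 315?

gcd(873, 36):
  873 = 24*36 + 9
  36 = 4*9
so gcd(873, 36) = 9.
gcd(9, 963) = 9.
9 divides 315, so integer solutions exist.

yes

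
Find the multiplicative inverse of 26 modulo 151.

122

gcd(151, 26) = 1  (151 = 5×26 + 21, 26 = 1×21 + 5, 21 = 4×5 + 1, 5 = 5×1).
Back-substituting, 26×(-29) + 151×(5) = 1.
So 26×-29 ≡ 1 (mod 151), and -29 mod 151 = 122.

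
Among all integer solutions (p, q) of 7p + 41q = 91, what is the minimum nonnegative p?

gcd(41, 7):
  41 = 5×7 + 6
  7 = 1×6 + 1
  6 = 6×1
so gcd(41, 7) = 1.
1 divides 91, so solutions exist.
Back-substitute for Bézout coefficients:
  1 = 7 - 1×6
  ... = 7×(6) + 41×(-1)
Scale by 91/1 = 91: (p₀, q₀) = (546, -91).
General solution: p = 546 + 41t, q = -91 - 7t for integer t.
p ≥ 0: smallest is 546 mod 41 = 13 (at t = -13), with q = 0.

13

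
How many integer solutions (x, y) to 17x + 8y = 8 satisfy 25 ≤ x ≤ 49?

3

gcd(17, 8) = 1.
By Bézout, 17·(1) + 8·(-2) = 1.
Particular solution: (0, 1).
General solution: x = 0 + 8t, y = 1 - 17t for integer t.
25 ≤ 0 + 8t ≤ 49 gives t ∈ [4, 6], which is 3 values.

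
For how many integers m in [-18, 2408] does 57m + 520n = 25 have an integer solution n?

gcd(520, 57):
  520 = 9·57 + 7
  57 = 8·7 + 1
  7 = 7·1
so gcd(520, 57) = 1.
Back-substitute for Bézout coefficients:
  1 = 57 - 8·7
  ... = 57·(73) + 520·(-8)
Scale by 25: particular solution (1825, -200); reduce m mod 520: (265, -29).
General solution: m = 265 + 520t, n = -29 - 57t for integer t.
-18 ≤ 265 + 520t ≤ 2408 gives t ∈ [0, 4], which is 5 values.

5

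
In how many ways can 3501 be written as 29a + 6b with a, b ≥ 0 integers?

gcd(29, 6) = 1.
By Bézout, 29·(-1) + 6·(5) = 1.
One solution: (3, 569).
General: a = 3 + 6t, b = 569 - 29t.
a ≥ 0 ⇒ t ≥ 0; b ≥ 0 ⇒ t ≤ 19. So t ∈ [0, 19]: 20 solutions.

20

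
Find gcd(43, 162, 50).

gcd(162, 43) = 1  (162 = 3*43 + 33, 43 = 1*33 + 10, 33 = 3*10 + 3, 10 = 3*3 + 1, 3 = 3*1).
gcd(1, 50) = 1.

1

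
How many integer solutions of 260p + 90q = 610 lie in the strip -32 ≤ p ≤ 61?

gcd(260, 90) = 10  (260 = 2×90 + 80, 90 = 1×80 + 10, 80 = 8×10).
Back-substituting, 260×(-1) + 90×(3) = 10.
Scale by 61: particular solution (-61, 183); reduce p mod 9: (2, 1).
General solution: p = 2 + 9t, q = 1 - 26t for integer t.
-32 ≤ 2 + 9t ≤ 61 gives t ∈ [-3, 6], which is 10 values.

10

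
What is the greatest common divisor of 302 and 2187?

gcd(2187, 302):
  2187 = 7·302 + 73
  302 = 4·73 + 10
  73 = 7·10 + 3
  10 = 3·3 + 1
  3 = 3·1
so gcd(2187, 302) = 1.

1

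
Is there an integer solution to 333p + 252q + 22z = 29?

gcd(333, 252) = 9  (333 = 1*252 + 81, 252 = 3*81 + 9, 81 = 9*9).
gcd(9, 22) = 1.
1 divides 29, so integer solutions exist.

yes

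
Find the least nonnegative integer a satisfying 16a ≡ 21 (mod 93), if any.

42

gcd(93, 16) = 1.
1 divides 21, so solutions exist.
By Bézout, 16·(-29) + 93·(5) = 1.
So 16·(-29) ≡ 1 (mod 93); multiply by 21: a ≡ -609 (mod 93).
Smallest nonnegative: a = -609 mod 93 = 42.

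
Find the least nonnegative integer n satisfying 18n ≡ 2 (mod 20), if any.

9

gcd(20, 18):
  20 = 1·18 + 2
  18 = 9·2
so gcd(20, 18) = 2.
2 divides 2, so solutions exist.
Back-substitute for Bézout coefficients:
  2 = 20 - 1·18
  ... = 18·(-1) + 20·(1)
So 18·(-1) ≡ 2 (mod 20); multiply by 1: n ≡ -1 (mod 10).
Smallest nonnegative: n = -1 mod 10 = 9.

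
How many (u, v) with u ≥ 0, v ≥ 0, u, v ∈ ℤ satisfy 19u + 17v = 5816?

gcd(19, 17) = 1.
By Bézout, 19·(-8) + 17·(9) = 1.
One solution: (1, 341).
General: u = 1 + 17t, v = 341 - 19t.
u ≥ 0 ⇒ t ≥ 0; v ≥ 0 ⇒ t ≤ 17. So t ∈ [0, 17]: 18 solutions.

18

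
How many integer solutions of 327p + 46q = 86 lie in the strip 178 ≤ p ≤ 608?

gcd(327, 46):
  327 = 7*46 + 5
  46 = 9*5 + 1
  5 = 5*1
so gcd(327, 46) = 1.
Back-substitute for Bézout coefficients:
  1 = 46 - 9*5
  ... = 327*(-9) + 46*(64)
Scale by 86: particular solution (-774, 5504); reduce p mod 46: (8, -55).
General solution: p = 8 + 46t, q = -55 - 327t for integer t.
178 ≤ 8 + 46t ≤ 608 gives t ∈ [4, 13], which is 10 values.

10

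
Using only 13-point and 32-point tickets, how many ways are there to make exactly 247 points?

Need nonnegative integers with 13j + 32k = 247.
gcd(13, 32) = 1, and 13·(5) + 32·(-2) = 1.
So (j₀, k₀) = (1235, -494); general j = 1235 + 32t, k = -494 - 13t.
j ≥ 0 ⇒ t ≥ -38; k ≥ 0 ⇒ t ≤ -38. That's 1 value of t.

1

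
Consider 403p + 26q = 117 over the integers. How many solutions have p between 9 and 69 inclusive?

31

gcd(403, 26) = 13.
By Bézout, 403*(1) + 26*(-15) = 13.
Particular solution: (1, -11).
General solution: p = 1 + 2t, q = -11 - 31t for integer t.
9 ≤ 1 + 2t ≤ 69 gives t ∈ [4, 34], which is 31 values.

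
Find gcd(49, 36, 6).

gcd(49, 36) = 1  (49 = 1×36 + 13, 36 = 2×13 + 10, 13 = 1×10 + 3, 10 = 3×3 + 1, 3 = 3×1).
gcd(1, 6) = 1.

1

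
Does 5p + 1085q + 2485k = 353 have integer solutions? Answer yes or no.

no

gcd(1085, 5) = 5.
gcd(5, 2485) = 5.
5 does not divide 353 (remainder 3), so no integer solutions.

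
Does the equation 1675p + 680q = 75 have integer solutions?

gcd(1675, 680):
  1675 = 2*680 + 315
  680 = 2*315 + 50
  315 = 6*50 + 15
  50 = 3*15 + 5
  15 = 3*5
so gcd(1675, 680) = 5.
5 divides 75, so integer solutions exist.

yes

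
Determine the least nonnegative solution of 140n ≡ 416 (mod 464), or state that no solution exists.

56

gcd(464, 140):
  464 = 3*140 + 44
  140 = 3*44 + 8
  44 = 5*8 + 4
  8 = 2*4
so gcd(464, 140) = 4.
4 divides 416, so solutions exist.
Back-substitute for Bézout coefficients:
  4 = 44 - 5*8
  ... = 140*(-53) + 464*(16)
So 140*(-53) ≡ 4 (mod 464); multiply by 104: n ≡ -5512 (mod 116).
Smallest nonnegative: n = -5512 mod 116 = 56.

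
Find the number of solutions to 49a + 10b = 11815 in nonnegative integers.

24

gcd(49, 10) = 1.
By Bézout, 49·(-1) + 10·(5) = 1.
One solution: (5, 1157).
General: a = 5 + 10t, b = 1157 - 49t.
a ≥ 0 ⇒ t ≥ 0; b ≥ 0 ⇒ t ≤ 23. So t ∈ [0, 23]: 24 solutions.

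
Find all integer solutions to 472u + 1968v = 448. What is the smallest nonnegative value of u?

76

gcd(1968, 472):
  1968 = 4×472 + 80
  472 = 5×80 + 72
  80 = 1×72 + 8
  72 = 9×8
so gcd(1968, 472) = 8.
8 divides 448, so solutions exist.
Back-substitute for Bézout coefficients:
  8 = 80 - 1×72
  ... = 472×(-25) + 1968×(6)
Scale by 448/8 = 56: (u₀, v₀) = (-1400, 336).
General solution: u = -1400 + 246t, v = 336 - 59t for integer t.
u ≥ 0: smallest is -1400 mod 246 = 76 (at t = 6), with v = -18.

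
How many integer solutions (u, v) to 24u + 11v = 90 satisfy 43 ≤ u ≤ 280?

22

gcd(24, 11) = 1.
By Bézout, 24*(-5) + 11*(11) = 1.
Particular solution: (1, 6).
General solution: u = 1 + 11t, v = 6 - 24t for integer t.
43 ≤ 1 + 11t ≤ 280 gives t ∈ [4, 25], which is 22 values.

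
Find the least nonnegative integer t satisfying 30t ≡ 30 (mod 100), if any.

1

gcd(100, 30) = 10.
10 divides 30, so solutions exist.
By Bézout, 30*(-3) + 100*(1) = 10.
So 30*(-3) ≡ 10 (mod 100); multiply by 3: t ≡ -9 (mod 10).
Smallest nonnegative: t = -9 mod 10 = 1.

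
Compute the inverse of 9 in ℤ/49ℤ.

11

gcd(49, 9) = 1  (49 = 5*9 + 4, 9 = 2*4 + 1, 4 = 4*1).
Back-substituting, 9*(11) + 49*(-2) = 1.
So 9*11 ≡ 1 (mod 49), and 11 mod 49 = 11.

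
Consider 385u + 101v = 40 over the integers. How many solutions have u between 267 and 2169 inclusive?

19

gcd(385, 101) = 1.
By Bézout, 385·(-16) + 101·(61) = 1.
Particular solution: (67, -255).
General solution: u = 67 + 101t, v = -255 - 385t for integer t.
267 ≤ 67 + 101t ≤ 2169 gives t ∈ [2, 20], which is 19 values.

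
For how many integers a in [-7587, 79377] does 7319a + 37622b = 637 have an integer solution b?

gcd(37622, 7319):
  37622 = 5×7319 + 1027
  7319 = 7×1027 + 130
  1027 = 7×130 + 117
  130 = 1×117 + 13
  117 = 9×13
so gcd(37622, 7319) = 13.
Back-substitute for Bézout coefficients:
  13 = 130 - 1×117
  ... = 7319×(293) + 37622×(-57)
Scale by 49: particular solution (14357, -2793); reduce a mod 2894: (2781, -541).
General solution: a = 2781 + 2894t, b = -541 - 563t for integer t.
-7587 ≤ 2781 + 2894t ≤ 79377 gives t ∈ [-3, 26], which is 30 values.

30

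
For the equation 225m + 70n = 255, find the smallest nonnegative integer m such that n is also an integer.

gcd(225, 70):
  225 = 3*70 + 15
  70 = 4*15 + 10
  15 = 1*10 + 5
  10 = 2*5
so gcd(225, 70) = 5.
5 divides 255, so solutions exist.
Back-substitute for Bézout coefficients:
  5 = 15 - 1*10
  ... = 225*(5) + 70*(-16)
Scale by 255/5 = 51: (m₀, n₀) = (255, -816).
General solution: m = 255 + 14t, n = -816 - 45t for integer t.
m ≥ 0: smallest is 255 mod 14 = 3 (at t = -18), with n = -6.

3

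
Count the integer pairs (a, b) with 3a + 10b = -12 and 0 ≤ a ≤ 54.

5

gcd(10, 3):
  10 = 3·3 + 1
  3 = 3·1
so gcd(10, 3) = 1.
Back-substitute for Bézout coefficients:
  1 = 10 - 3·3
  ... = 3·(-3) + 10·(1)
Scale by -12: particular solution (36, -12); reduce a mod 10: (6, -3).
General solution: a = 6 + 10t, b = -3 - 3t for integer t.
0 ≤ 6 + 10t ≤ 54 gives t ∈ [0, 4], which is 5 values.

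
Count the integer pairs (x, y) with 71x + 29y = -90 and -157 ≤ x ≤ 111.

9

gcd(71, 29) = 1  (71 = 2×29 + 13, 29 = 2×13 + 3, 13 = 4×3 + 1, 3 = 3×1).
Back-substituting, 71×(9) + 29×(-22) = 1.
Scale by -90: particular solution (-810, 1980); reduce x mod 29: (2, -8).
General solution: x = 2 + 29t, y = -8 - 71t for integer t.
-157 ≤ 2 + 29t ≤ 111 gives t ∈ [-5, 3], which is 9 values.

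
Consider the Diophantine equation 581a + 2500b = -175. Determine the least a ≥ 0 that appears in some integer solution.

1325

gcd(2500, 581):
  2500 = 4·581 + 176
  581 = 3·176 + 53
  176 = 3·53 + 17
  53 = 3·17 + 2
  17 = 8·2 + 1
  2 = 2·1
so gcd(2500, 581) = 1.
1 divides -175, so solutions exist.
Back-substitute for Bézout coefficients:
  1 = 17 - 8·2
  ... = 581·(-1179) + 2500·(274)
Scale by -175/1 = -175: (a₀, b₀) = (206325, -47950).
General solution: a = 206325 + 2500t, b = -47950 - 581t for integer t.
a ≥ 0: smallest is 206325 mod 2500 = 1325 (at t = -82), with b = -308.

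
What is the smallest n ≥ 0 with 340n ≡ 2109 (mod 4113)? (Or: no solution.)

3720

gcd(4113, 340) = 1  (4113 = 12×340 + 33, 340 = 10×33 + 10, 33 = 3×10 + 3, 10 = 3×3 + 1, 3 = 3×1).
1 divides 2109, so solutions exist.
Back-substituting, 340×(1246) + 4113×(-103) = 1.
So 340×(1246) ≡ 1 (mod 4113); multiply by 2109: n ≡ 2627814 (mod 4113).
Smallest nonnegative: n = 2627814 mod 4113 = 3720.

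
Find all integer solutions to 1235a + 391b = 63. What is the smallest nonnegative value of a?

gcd(1235, 391):
  1235 = 3·391 + 62
  391 = 6·62 + 19
  62 = 3·19 + 5
  19 = 3·5 + 4
  5 = 1·4 + 1
  4 = 4·1
so gcd(1235, 391) = 1.
1 divides 63, so solutions exist.
Back-substitute for Bézout coefficients:
  1 = 5 - 1·4
  ... = 1235·(82) + 391·(-259)
Scale by 63/1 = 63: (a₀, b₀) = (5166, -16317).
General solution: a = 5166 + 391t, b = -16317 - 1235t for integer t.
a ≥ 0: smallest is 5166 mod 391 = 83 (at t = -13), with b = -262.

83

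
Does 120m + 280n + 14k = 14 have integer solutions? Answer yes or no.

yes

gcd(280, 120):
  280 = 2×120 + 40
  120 = 3×40
so gcd(280, 120) = 40.
gcd(40, 14) = 2.
2 divides 14, so integer solutions exist.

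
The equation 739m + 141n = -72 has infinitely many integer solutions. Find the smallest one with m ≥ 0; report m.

gcd(739, 141):
  739 = 5·141 + 34
  141 = 4·34 + 5
  34 = 6·5 + 4
  5 = 1·4 + 1
  4 = 4·1
so gcd(739, 141) = 1.
1 divides -72, so solutions exist.
Back-substitute for Bézout coefficients:
  1 = 5 - 1·4
  ... = 739·(-29) + 141·(152)
Scale by -72/1 = -72: (m₀, n₀) = (2088, -10944).
General solution: m = 2088 + 141t, n = -10944 - 739t for integer t.
m ≥ 0: smallest is 2088 mod 141 = 114 (at t = -14), with n = -598.

114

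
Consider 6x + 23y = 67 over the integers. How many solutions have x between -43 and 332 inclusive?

16

gcd(23, 6) = 1  (23 = 3·6 + 5, 6 = 1·5 + 1, 5 = 5·1).
Back-substituting, 6·(4) + 23·(-1) = 1.
Scale by 67: particular solution (268, -67); reduce x mod 23: (15, -1).
General solution: x = 15 + 23t, y = -1 - 6t for integer t.
-43 ≤ 15 + 23t ≤ 332 gives t ∈ [-2, 13], which is 16 values.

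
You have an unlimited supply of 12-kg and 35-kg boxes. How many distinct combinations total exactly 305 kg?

Need nonnegative integers with 12j + 35k = 305.
gcd(12, 35) = 1, and 12·(3) + 35·(-1) = 1.
So (j₀, k₀) = (915, -305); general j = 915 + 35t, k = -305 - 12t.
j ≥ 0 ⇒ t ≥ -26; k ≥ 0 ⇒ t ≤ -26. That's 1 value of t.

1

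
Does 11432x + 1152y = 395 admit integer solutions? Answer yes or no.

no

gcd(11432, 1152) = 8  (11432 = 9·1152 + 1064, 1152 = 1·1064 + 88, 1064 = 12·88 + 8, 88 = 11·8).
8 does not divide 395 (remainder 3), so no integer solutions.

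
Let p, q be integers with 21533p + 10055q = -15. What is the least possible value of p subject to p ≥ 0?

gcd(21533, 10055) = 1  (21533 = 2·10055 + 1423, 10055 = 7·1423 + 94, 1423 = 15·94 + 13, 94 = 7·13 + 3, 13 = 4·3 + 1, 3 = 3·1).
1 divides -15, so solutions exist.
Back-substituting, 21533·(3102) + 10055·(-6643) = 1.
Scale by -15/1 = -15: (p₀, q₀) = (-46530, 99645).
General solution: p = -46530 + 10055t, q = 99645 - 21533t for integer t.
p ≥ 0: smallest is -46530 mod 10055 = 3745 (at t = 5), with q = -8020.

3745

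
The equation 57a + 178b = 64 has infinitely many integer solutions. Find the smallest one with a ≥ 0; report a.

gcd(178, 57) = 1.
1 divides 64, so solutions exist.
By Bézout, 57·(25) + 178·(-8) = 1.
Scale by 64/1 = 64: (a₀, b₀) = (1600, -512).
General solution: a = 1600 + 178t, b = -512 - 57t for integer t.
a ≥ 0: smallest is 1600 mod 178 = 176 (at t = -8), with b = -56.

176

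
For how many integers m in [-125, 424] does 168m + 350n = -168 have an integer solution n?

22

gcd(350, 168) = 14  (350 = 2×168 + 14, 168 = 12×14).
Back-substituting, 168×(-2) + 350×(1) = 14.
Scale by -12: particular solution (24, -12); reduce m mod 25: (24, -12).
General solution: m = 24 + 25t, n = -12 - 12t for integer t.
-125 ≤ 24 + 25t ≤ 424 gives t ∈ [-5, 16], which is 22 values.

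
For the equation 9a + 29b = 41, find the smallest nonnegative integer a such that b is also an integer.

11

gcd(29, 9):
  29 = 3×9 + 2
  9 = 4×2 + 1
  2 = 2×1
so gcd(29, 9) = 1.
1 divides 41, so solutions exist.
Back-substitute for Bézout coefficients:
  1 = 9 - 4×2
  ... = 9×(13) + 29×(-4)
Scale by 41/1 = 41: (a₀, b₀) = (533, -164).
General solution: a = 533 + 29t, b = -164 - 9t for integer t.
a ≥ 0: smallest is 533 mod 29 = 11 (at t = -18), with b = -2.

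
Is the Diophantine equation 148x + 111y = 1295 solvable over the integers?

yes

gcd(148, 111) = 37.
37 divides 1295, so integer solutions exist.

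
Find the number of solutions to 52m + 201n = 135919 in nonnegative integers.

gcd(201, 52):
  201 = 3·52 + 45
  52 = 1·45 + 7
  45 = 6·7 + 3
  7 = 2·3 + 1
  3 = 3·1
so gcd(201, 52) = 1.
Back-substitute for Bézout coefficients:
  1 = 7 - 2·3
  ... = 52·(58) + 201·(-15)
Scale by 135919: one solution is (7883302, -2038785). Reduce m mod 201: (82, 655).
General: m = 82 + 201t, n = 655 - 52t.
m ≥ 0 ⇒ t ≥ 0; n ≥ 0 ⇒ t ≤ 12. So t ∈ [0, 12]: 13 solutions.

13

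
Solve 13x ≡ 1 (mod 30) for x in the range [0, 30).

gcd(30, 13):
  30 = 2·13 + 4
  13 = 3·4 + 1
  4 = 4·1
so gcd(30, 13) = 1.
Back-substitute for Bézout coefficients:
  1 = 13 - 3·4
  ... = 13·(7) + 30·(-3)
So 13·7 ≡ 1 (mod 30), and 7 mod 30 = 7.

7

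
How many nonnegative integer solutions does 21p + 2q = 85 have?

gcd(21, 2) = 1.
By Bézout, 21*(1) + 2*(-10) = 1.
One solution: (1, 32).
General: p = 1 + 2t, q = 32 - 21t.
p ≥ 0 ⇒ t ≥ 0; q ≥ 0 ⇒ t ≤ 1. So t ∈ [0, 1]: 2 solutions.

2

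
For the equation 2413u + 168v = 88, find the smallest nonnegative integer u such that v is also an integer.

gcd(2413, 168):
  2413 = 14*168 + 61
  168 = 2*61 + 46
  61 = 1*46 + 15
  46 = 3*15 + 1
  15 = 15*1
so gcd(2413, 168) = 1.
1 divides 88, so solutions exist.
Back-substitute for Bézout coefficients:
  1 = 46 - 3*15
  ... = 2413*(-11) + 168*(158)
Scale by 88/1 = 88: (u₀, v₀) = (-968, 13904).
General solution: u = -968 + 168t, v = 13904 - 2413t for integer t.
u ≥ 0: smallest is -968 mod 168 = 40 (at t = 6), with v = -574.

40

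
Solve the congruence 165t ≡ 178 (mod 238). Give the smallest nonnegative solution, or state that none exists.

gcd(238, 165) = 1  (238 = 1*165 + 73, 165 = 2*73 + 19, 73 = 3*19 + 16, 19 = 1*16 + 3, 16 = 5*3 + 1, 3 = 3*1).
1 divides 178, so solutions exist.
Back-substituting, 165*(-75) + 238*(52) = 1.
So 165*(-75) ≡ 1 (mod 238); multiply by 178: t ≡ -13350 (mod 238).
Smallest nonnegative: t = -13350 mod 238 = 216.

216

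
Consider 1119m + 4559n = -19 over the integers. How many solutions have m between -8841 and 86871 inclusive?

21

gcd(4559, 1119) = 1.
By Bézout, 1119*(1483) + 4559*(-364) = 1.
Particular solution: (3736, -917).
General solution: m = 3736 + 4559t, n = -917 - 1119t for integer t.
-8841 ≤ 3736 + 4559t ≤ 86871 gives t ∈ [-2, 18], which is 21 values.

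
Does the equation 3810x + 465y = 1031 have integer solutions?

no

gcd(3810, 465):
  3810 = 8·465 + 90
  465 = 5·90 + 15
  90 = 6·15
so gcd(3810, 465) = 15.
15 does not divide 1031 (remainder 11), so no integer solutions.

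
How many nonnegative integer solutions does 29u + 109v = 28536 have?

gcd(109, 29) = 1.
By Bézout, 29·(-15) + 109·(4) = 1.
One solution: (3, 261).
General: u = 3 + 109t, v = 261 - 29t.
u ≥ 0 ⇒ t ≥ 0; v ≥ 0 ⇒ t ≤ 9. So t ∈ [0, 9]: 10 solutions.

10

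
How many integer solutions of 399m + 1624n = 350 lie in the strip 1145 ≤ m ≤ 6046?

21

gcd(1624, 399) = 7  (1624 = 4*399 + 28, 399 = 14*28 + 7, 28 = 4*7).
Back-substituting, 399*(57) + 1624*(-14) = 7.
Scale by 50: particular solution (2850, -700); reduce m mod 232: (66, -16).
General solution: m = 66 + 232t, n = -16 - 57t for integer t.
1145 ≤ 66 + 232t ≤ 6046 gives t ∈ [5, 25], which is 21 values.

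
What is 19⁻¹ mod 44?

gcd(44, 19) = 1.
By Bézout, 19·(7) + 44·(-3) = 1.
So 19·7 ≡ 1 (mod 44), and 7 mod 44 = 7.

7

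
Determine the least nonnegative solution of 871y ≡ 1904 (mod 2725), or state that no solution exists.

2674

gcd(2725, 871) = 1.
1 divides 1904, so solutions exist.
By Bézout, 871·(-219) + 2725·(70) = 1.
So 871·(-219) ≡ 1 (mod 2725); multiply by 1904: y ≡ -416976 (mod 2725).
Smallest nonnegative: y = -416976 mod 2725 = 2674.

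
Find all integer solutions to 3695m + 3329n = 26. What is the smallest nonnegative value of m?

564

gcd(3695, 3329) = 1.
1 divides 26, so solutions exist.
By Bézout, 3695*(1046) + 3329*(-1161) = 1.
Scale by 26/1 = 26: (m₀, n₀) = (27196, -30186).
General solution: m = 27196 + 3329t, n = -30186 - 3695t for integer t.
m ≥ 0: smallest is 27196 mod 3329 = 564 (at t = -8), with n = -626.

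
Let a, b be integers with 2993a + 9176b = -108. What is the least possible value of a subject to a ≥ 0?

gcd(9176, 2993):
  9176 = 3×2993 + 197
  2993 = 15×197 + 38
  197 = 5×38 + 7
  38 = 5×7 + 3
  7 = 2×3 + 1
  3 = 3×1
so gcd(9176, 2993) = 1.
1 divides -108, so solutions exist.
Back-substitute for Bézout coefficients:
  1 = 7 - 2×3
  ... = 2993×(-2655) + 9176×(866)
Scale by -108/1 = -108: (a₀, b₀) = (286740, -93528).
General solution: a = 286740 + 9176t, b = -93528 - 2993t for integer t.
a ≥ 0: smallest is 286740 mod 9176 = 2284 (at t = -31), with b = -745.

2284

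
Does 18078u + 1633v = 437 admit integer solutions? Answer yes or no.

yes

gcd(18078, 1633) = 23  (18078 = 11×1633 + 115, 1633 = 14×115 + 23, 115 = 5×23).
23 divides 437, so integer solutions exist.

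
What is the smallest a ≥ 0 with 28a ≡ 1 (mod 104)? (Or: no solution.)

no solution

gcd(104, 28) = 4  (104 = 3·28 + 20, 28 = 1·20 + 8, 20 = 2·8 + 4, 8 = 2·4).
4 does not divide 1, so the congruence has no solution.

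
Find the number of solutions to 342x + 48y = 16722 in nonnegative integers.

6

gcd(342, 48) = 6.
By Bézout, 342×(1) + 48×(-7) = 6.
One solution: (3, 327).
General: x = 3 + 8t, y = 327 - 57t.
x ≥ 0 ⇒ t ≥ 0; y ≥ 0 ⇒ t ≤ 5. So t ∈ [0, 5]: 6 solutions.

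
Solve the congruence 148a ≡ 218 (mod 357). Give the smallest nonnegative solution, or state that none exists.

344

gcd(357, 148) = 1  (357 = 2*148 + 61, 148 = 2*61 + 26, 61 = 2*26 + 9, 26 = 2*9 + 8, 9 = 1*8 + 1, 8 = 8*1).
1 divides 218, so solutions exist.
Back-substituting, 148*(-41) + 357*(17) = 1.
So 148*(-41) ≡ 1 (mod 357); multiply by 218: a ≡ -8938 (mod 357).
Smallest nonnegative: a = -8938 mod 357 = 344.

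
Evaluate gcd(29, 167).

1

gcd(167, 29) = 1  (167 = 5*29 + 22, 29 = 1*22 + 7, 22 = 3*7 + 1, 7 = 7*1).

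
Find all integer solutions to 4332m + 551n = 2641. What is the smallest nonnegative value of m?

gcd(4332, 551):
  4332 = 7×551 + 475
  551 = 1×475 + 76
  475 = 6×76 + 19
  76 = 4×19
so gcd(4332, 551) = 19.
19 divides 2641, so solutions exist.
Back-substitute for Bézout coefficients:
  19 = 475 - 6×76
  ... = 4332×(7) + 551×(-55)
Scale by 2641/19 = 139: (m₀, n₀) = (973, -7645).
General solution: m = 973 + 29t, n = -7645 - 228t for integer t.
m ≥ 0: smallest is 973 mod 29 = 16 (at t = -33), with n = -121.

16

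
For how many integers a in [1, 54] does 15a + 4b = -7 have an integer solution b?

gcd(15, 4) = 1  (15 = 3*4 + 3, 4 = 1*3 + 1, 3 = 3*1).
Back-substituting, 15*(-1) + 4*(4) = 1.
Scale by -7: particular solution (7, -28); reduce a mod 4: (3, -13).
General solution: a = 3 + 4t, b = -13 - 15t for integer t.
1 ≤ 3 + 4t ≤ 54 gives t ∈ [0, 12], which is 13 values.

13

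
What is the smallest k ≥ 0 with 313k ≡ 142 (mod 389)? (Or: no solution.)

gcd(389, 313):
  389 = 1×313 + 76
  313 = 4×76 + 9
  76 = 8×9 + 4
  9 = 2×4 + 1
  4 = 4×1
so gcd(389, 313) = 1.
1 divides 142, so solutions exist.
Back-substitute for Bézout coefficients:
  1 = 9 - 2×4
  ... = 313×(87) + 389×(-70)
So 313×(87) ≡ 1 (mod 389); multiply by 142: k ≡ 12354 (mod 389).
Smallest nonnegative: k = 12354 mod 389 = 295.

295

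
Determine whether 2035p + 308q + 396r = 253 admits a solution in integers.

yes

gcd(2035, 308) = 11  (2035 = 6×308 + 187, 308 = 1×187 + 121, 187 = 1×121 + 66, 121 = 1×66 + 55, 66 = 1×55 + 11, 55 = 5×11).
gcd(11, 396) = 11.
11 divides 253, so integer solutions exist.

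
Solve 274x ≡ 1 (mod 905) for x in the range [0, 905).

gcd(905, 274) = 1  (905 = 3*274 + 83, 274 = 3*83 + 25, 83 = 3*25 + 8, 25 = 3*8 + 1, 8 = 8*1).
Back-substituting, 274*(109) + 905*(-33) = 1.
So 274*109 ≡ 1 (mod 905), and 109 mod 905 = 109.

109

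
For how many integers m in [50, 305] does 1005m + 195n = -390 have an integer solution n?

20

gcd(1005, 195):
  1005 = 5·195 + 30
  195 = 6·30 + 15
  30 = 2·15
so gcd(1005, 195) = 15.
Back-substitute for Bézout coefficients:
  15 = 195 - 6·30
  ... = 1005·(-6) + 195·(31)
Scale by -26: particular solution (156, -806); reduce m mod 13: (0, -2).
General solution: m = 0 + 13t, n = -2 - 67t for integer t.
50 ≤ 0 + 13t ≤ 305 gives t ∈ [4, 23], which is 20 values.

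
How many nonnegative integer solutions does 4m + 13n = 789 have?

gcd(13, 4) = 1  (13 = 3*4 + 1, 4 = 4*1).
Back-substituting, 4*(-3) + 13*(1) = 1.
Scale by 789: one solution is (-2367, 789). Reduce m mod 13: (12, 57).
General: m = 12 + 13t, n = 57 - 4t.
m ≥ 0 ⇒ t ≥ 0; n ≥ 0 ⇒ t ≤ 14. So t ∈ [0, 14]: 15 solutions.

15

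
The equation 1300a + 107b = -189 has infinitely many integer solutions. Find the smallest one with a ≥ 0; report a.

35

gcd(1300, 107) = 1  (1300 = 12*107 + 16, 107 = 6*16 + 11, 16 = 1*11 + 5, 11 = 2*5 + 1, 5 = 5*1).
1 divides -189, so solutions exist.
Back-substituting, 1300*(-20) + 107*(243) = 1.
Scale by -189/1 = -189: (a₀, b₀) = (3780, -45927).
General solution: a = 3780 + 107t, b = -45927 - 1300t for integer t.
a ≥ 0: smallest is 3780 mod 107 = 35 (at t = -35), with b = -427.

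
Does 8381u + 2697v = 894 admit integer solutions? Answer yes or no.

no

gcd(8381, 2697) = 29  (8381 = 3·2697 + 290, 2697 = 9·290 + 87, 290 = 3·87 + 29, 87 = 3·29).
29 does not divide 894 (remainder 24), so no integer solutions.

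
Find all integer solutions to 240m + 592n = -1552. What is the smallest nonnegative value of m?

33

gcd(592, 240):
  592 = 2*240 + 112
  240 = 2*112 + 16
  112 = 7*16
so gcd(592, 240) = 16.
16 divides -1552, so solutions exist.
Back-substitute for Bézout coefficients:
  16 = 240 - 2*112
  ... = 240*(5) + 592*(-2)
Scale by -1552/16 = -97: (m₀, n₀) = (-485, 194).
General solution: m = -485 + 37t, n = 194 - 15t for integer t.
m ≥ 0: smallest is -485 mod 37 = 33 (at t = 14), with n = -16.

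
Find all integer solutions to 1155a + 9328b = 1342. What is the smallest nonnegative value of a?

90

gcd(9328, 1155) = 11.
11 divides 1342, so solutions exist.
By Bézout, 1155·(105) + 9328·(-13) = 11.
Scale by 1342/11 = 122: (a₀, b₀) = (12810, -1586).
General solution: a = 12810 + 848t, b = -1586 - 105t for integer t.
a ≥ 0: smallest is 12810 mod 848 = 90 (at t = -15), with b = -11.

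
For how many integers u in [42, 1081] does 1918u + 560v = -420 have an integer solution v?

gcd(1918, 560) = 14.
By Bézout, 1918×(-7) + 560×(24) = 14.
Particular solution: (10, -35).
General solution: u = 10 + 40t, v = -35 - 137t for integer t.
42 ≤ 10 + 40t ≤ 1081 gives t ∈ [1, 26], which is 26 values.

26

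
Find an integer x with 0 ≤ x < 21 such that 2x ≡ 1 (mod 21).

gcd(21, 2):
  21 = 10·2 + 1
  2 = 2·1
so gcd(21, 2) = 1.
Back-substitute for Bézout coefficients:
  1 = 21 - 10·2
  ... = 2·(-10) + 21·(1)
So 2·-10 ≡ 1 (mod 21), and -10 mod 21 = 11.

11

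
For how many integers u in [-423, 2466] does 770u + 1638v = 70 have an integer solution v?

24

gcd(1638, 770) = 14  (1638 = 2·770 + 98, 770 = 7·98 + 84, 98 = 1·84 + 14, 84 = 6·14).
Back-substituting, 770·(-17) + 1638·(8) = 14.
Scale by 5: particular solution (-85, 40); reduce u mod 117: (32, -15).
General solution: u = 32 + 117t, v = -15 - 55t for integer t.
-423 ≤ 32 + 117t ≤ 2466 gives t ∈ [-3, 20], which is 24 values.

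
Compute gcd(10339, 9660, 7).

7

gcd(10339, 9660):
  10339 = 1×9660 + 679
  9660 = 14×679 + 154
  679 = 4×154 + 63
  154 = 2×63 + 28
  63 = 2×28 + 7
  28 = 4×7
so gcd(10339, 9660) = 7.
gcd(7, 7) = 7.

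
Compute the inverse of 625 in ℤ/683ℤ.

577

gcd(683, 625) = 1  (683 = 1·625 + 58, 625 = 10·58 + 45, 58 = 1·45 + 13, 45 = 3·13 + 6, 13 = 2·6 + 1, 6 = 6·1).
Back-substituting, 625·(-106) + 683·(97) = 1.
So 625·-106 ≡ 1 (mod 683), and -106 mod 683 = 577.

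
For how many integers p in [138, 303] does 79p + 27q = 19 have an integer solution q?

gcd(79, 27) = 1.
By Bézout, 79·(13) + 27·(-38) = 1.
Particular solution: (4, -11).
General solution: p = 4 + 27t, q = -11 - 79t for integer t.
138 ≤ 4 + 27t ≤ 303 gives t ∈ [5, 11], which is 7 values.

7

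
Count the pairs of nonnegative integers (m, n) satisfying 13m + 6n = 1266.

17

gcd(13, 6):
  13 = 2·6 + 1
  6 = 6·1
so gcd(13, 6) = 1.
Back-substitute for Bézout coefficients:
  1 = 13 - 2·6
  ... = 13·(1) + 6·(-2)
Scale by 1266: one solution is (1266, -2532). Reduce m mod 6: (0, 211).
General: m = 0 + 6t, n = 211 - 13t.
m ≥ 0 ⇒ t ≥ 0; n ≥ 0 ⇒ t ≤ 16. So t ∈ [0, 16]: 17 solutions.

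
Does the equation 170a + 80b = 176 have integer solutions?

no

gcd(170, 80) = 10  (170 = 2·80 + 10, 80 = 8·10).
10 does not divide 176 (remainder 6), so no integer solutions.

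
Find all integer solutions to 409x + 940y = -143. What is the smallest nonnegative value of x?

873

gcd(940, 409) = 1  (940 = 2×409 + 122, 409 = 3×122 + 43, 122 = 2×43 + 36, 43 = 1×36 + 7, 36 = 5×7 + 1, 7 = 7×1).
1 divides -143, so solutions exist.
Back-substituting, 409×(-131) + 940×(57) = 1.
Scale by -143/1 = -143: (x₀, y₀) = (18733, -8151).
General solution: x = 18733 + 940t, y = -8151 - 409t for integer t.
x ≥ 0: smallest is 18733 mod 940 = 873 (at t = -19), with y = -380.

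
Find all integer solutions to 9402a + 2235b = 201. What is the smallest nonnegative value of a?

73

gcd(9402, 2235) = 3.
3 divides 201, so solutions exist.
By Bézout, 9402×(179) + 2235×(-753) = 3.
Scale by 201/3 = 67: (a₀, b₀) = (11993, -50451).
General solution: a = 11993 + 745t, b = -50451 - 3134t for integer t.
a ≥ 0: smallest is 11993 mod 745 = 73 (at t = -16), with b = -307.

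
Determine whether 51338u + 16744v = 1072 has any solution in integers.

gcd(51338, 16744) = 14  (51338 = 3·16744 + 1106, 16744 = 15·1106 + 154, 1106 = 7·154 + 28, 154 = 5·28 + 14, 28 = 2·14).
14 does not divide 1072 (remainder 8), so no integer solutions.

no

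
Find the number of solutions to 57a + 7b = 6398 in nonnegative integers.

17

gcd(57, 7):
  57 = 8*7 + 1
  7 = 7*1
so gcd(57, 7) = 1.
Back-substitute for Bézout coefficients:
  1 = 57 - 8*7
  ... = 57*(1) + 7*(-8)
Scale by 6398: one solution is (6398, -51184). Reduce a mod 7: (0, 914).
General: a = 0 + 7t, b = 914 - 57t.
a ≥ 0 ⇒ t ≥ 0; b ≥ 0 ⇒ t ≤ 16. So t ∈ [0, 16]: 17 solutions.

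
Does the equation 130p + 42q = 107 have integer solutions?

no

gcd(130, 42):
  130 = 3·42 + 4
  42 = 10·4 + 2
  4 = 2·2
so gcd(130, 42) = 2.
2 does not divide 107 (remainder 1), so no integer solutions.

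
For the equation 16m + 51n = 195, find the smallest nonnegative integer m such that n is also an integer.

gcd(51, 16) = 1  (51 = 3*16 + 3, 16 = 5*3 + 1, 3 = 3*1).
1 divides 195, so solutions exist.
Back-substituting, 16*(16) + 51*(-5) = 1.
Scale by 195/1 = 195: (m₀, n₀) = (3120, -975).
General solution: m = 3120 + 51t, n = -975 - 16t for integer t.
m ≥ 0: smallest is 3120 mod 51 = 9 (at t = -61), with n = 1.

9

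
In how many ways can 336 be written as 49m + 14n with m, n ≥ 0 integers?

4

gcd(49, 14) = 7  (49 = 3·14 + 7, 14 = 2·7).
Back-substituting, 49·(1) + 14·(-3) = 7.
Scale by 48: one solution is (48, -144). Reduce m mod 2: (0, 24).
General: m = 0 + 2t, n = 24 - 7t.
m ≥ 0 ⇒ t ≥ 0; n ≥ 0 ⇒ t ≤ 3. So t ∈ [0, 3]: 4 solutions.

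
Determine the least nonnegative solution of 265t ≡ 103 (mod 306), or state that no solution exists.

199

gcd(306, 265) = 1  (306 = 1·265 + 41, 265 = 6·41 + 19, 41 = 2·19 + 3, 19 = 6·3 + 1, 3 = 3·1).
1 divides 103, so solutions exist.
Back-substituting, 265·(97) + 306·(-84) = 1.
So 265·(97) ≡ 1 (mod 306); multiply by 103: t ≡ 9991 (mod 306).
Smallest nonnegative: t = 9991 mod 306 = 199.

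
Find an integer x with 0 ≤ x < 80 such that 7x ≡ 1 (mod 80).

23

gcd(80, 7) = 1.
By Bézout, 7*(23) + 80*(-2) = 1.
So 7*23 ≡ 1 (mod 80), and 23 mod 80 = 23.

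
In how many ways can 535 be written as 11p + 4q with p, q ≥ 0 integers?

12

gcd(11, 4) = 1.
By Bézout, 11×(-1) + 4×(3) = 1.
One solution: (1, 131).
General: p = 1 + 4t, q = 131 - 11t.
p ≥ 0 ⇒ t ≥ 0; q ≥ 0 ⇒ t ≤ 11. So t ∈ [0, 11]: 12 solutions.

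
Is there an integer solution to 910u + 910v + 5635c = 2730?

yes

gcd(910, 910) = 910.
gcd(910, 5635) = 35.
35 divides 2730, so integer solutions exist.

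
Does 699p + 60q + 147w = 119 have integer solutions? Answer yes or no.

no

gcd(699, 60):
  699 = 11×60 + 39
  60 = 1×39 + 21
  39 = 1×21 + 18
  21 = 1×18 + 3
  18 = 6×3
so gcd(699, 60) = 3.
gcd(3, 147) = 3.
3 does not divide 119 (remainder 2), so no integer solutions.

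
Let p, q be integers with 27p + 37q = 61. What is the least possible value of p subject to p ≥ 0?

gcd(37, 27) = 1.
1 divides 61, so solutions exist.
By Bézout, 27×(11) + 37×(-8) = 1.
Scale by 61/1 = 61: (p₀, q₀) = (671, -488).
General solution: p = 671 + 37t, q = -488 - 27t for integer t.
p ≥ 0: smallest is 671 mod 37 = 5 (at t = -18), with q = -2.

5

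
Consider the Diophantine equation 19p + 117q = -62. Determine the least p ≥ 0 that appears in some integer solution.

gcd(117, 19) = 1  (117 = 6·19 + 3, 19 = 6·3 + 1, 3 = 3·1).
1 divides -62, so solutions exist.
Back-substituting, 19·(37) + 117·(-6) = 1.
Scale by -62/1 = -62: (p₀, q₀) = (-2294, 372).
General solution: p = -2294 + 117t, q = 372 - 19t for integer t.
p ≥ 0: smallest is -2294 mod 117 = 46 (at t = 20), with q = -8.

46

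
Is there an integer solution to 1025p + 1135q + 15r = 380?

yes

gcd(1135, 1025) = 5.
gcd(5, 15) = 5.
5 divides 380, so integer solutions exist.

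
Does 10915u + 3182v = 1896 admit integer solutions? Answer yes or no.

no

gcd(10915, 3182) = 37  (10915 = 3·3182 + 1369, 3182 = 2·1369 + 444, 1369 = 3·444 + 37, 444 = 12·37).
37 does not divide 1896 (remainder 9), so no integer solutions.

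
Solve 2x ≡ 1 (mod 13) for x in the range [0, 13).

7

gcd(13, 2) = 1.
By Bézout, 2·(-6) + 13·(1) = 1.
So 2·-6 ≡ 1 (mod 13), and -6 mod 13 = 7.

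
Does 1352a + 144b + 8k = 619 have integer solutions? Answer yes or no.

gcd(1352, 144) = 8.
gcd(8, 8) = 8.
8 does not divide 619 (remainder 3), so no integer solutions.

no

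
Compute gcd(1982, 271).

1

gcd(1982, 271) = 1  (1982 = 7*271 + 85, 271 = 3*85 + 16, 85 = 5*16 + 5, 16 = 3*5 + 1, 5 = 5*1).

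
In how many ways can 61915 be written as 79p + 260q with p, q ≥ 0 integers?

gcd(260, 79) = 1  (260 = 3*79 + 23, 79 = 3*23 + 10, 23 = 2*10 + 3, 10 = 3*3 + 1, 3 = 3*1).
Back-substituting, 79*(79) + 260*(-24) = 1.
Scale by 61915: one solution is (4891285, -1485960). Reduce p mod 260: (165, 188).
General: p = 165 + 260t, q = 188 - 79t.
p ≥ 0 ⇒ t ≥ 0; q ≥ 0 ⇒ t ≤ 2. So t ∈ [0, 2]: 3 solutions.

3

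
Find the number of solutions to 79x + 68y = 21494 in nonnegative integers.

gcd(79, 68) = 1  (79 = 1×68 + 11, 68 = 6×11 + 2, 11 = 5×2 + 1, 2 = 2×1).
Back-substituting, 79×(31) + 68×(-36) = 1.
Scale by 21494: one solution is (666314, -773784). Reduce x mod 68: (50, 258).
General: x = 50 + 68t, y = 258 - 79t.
x ≥ 0 ⇒ t ≥ 0; y ≥ 0 ⇒ t ≤ 3. So t ∈ [0, 3]: 4 solutions.

4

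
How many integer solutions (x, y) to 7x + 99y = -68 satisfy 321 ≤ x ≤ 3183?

gcd(99, 7) = 1  (99 = 14*7 + 1, 7 = 7*1).
Back-substituting, 7*(-14) + 99*(1) = 1.
Scale by -68: particular solution (952, -68); reduce x mod 99: (61, -5).
General solution: x = 61 + 99t, y = -5 - 7t for integer t.
321 ≤ 61 + 99t ≤ 3183 gives t ∈ [3, 31], which is 29 values.

29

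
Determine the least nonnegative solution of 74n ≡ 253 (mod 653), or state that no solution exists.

gcd(653, 74):
  653 = 8·74 + 61
  74 = 1·61 + 13
  61 = 4·13 + 9
  13 = 1·9 + 4
  9 = 2·4 + 1
  4 = 4·1
so gcd(653, 74) = 1.
1 divides 253, so solutions exist.
Back-substitute for Bézout coefficients:
  1 = 9 - 2·4
  ... = 74·(-150) + 653·(17)
So 74·(-150) ≡ 1 (mod 653); multiply by 253: n ≡ -37950 (mod 653).
Smallest nonnegative: n = -37950 mod 653 = 577.

577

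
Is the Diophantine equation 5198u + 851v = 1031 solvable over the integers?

no

gcd(5198, 851):
  5198 = 6×851 + 92
  851 = 9×92 + 23
  92 = 4×23
so gcd(5198, 851) = 23.
23 does not divide 1031 (remainder 19), so no integer solutions.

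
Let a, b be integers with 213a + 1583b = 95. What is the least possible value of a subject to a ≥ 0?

gcd(1583, 213) = 1  (1583 = 7·213 + 92, 213 = 2·92 + 29, 92 = 3·29 + 5, 29 = 5·5 + 4, 5 = 1·4 + 1, 4 = 4·1).
1 divides 95, so solutions exist.
Back-substituting, 213·(-327) + 1583·(44) = 1.
Scale by 95/1 = 95: (a₀, b₀) = (-31065, 4180).
General solution: a = -31065 + 1583t, b = 4180 - 213t for integer t.
a ≥ 0: smallest is -31065 mod 1583 = 595 (at t = 20), with b = -80.

595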